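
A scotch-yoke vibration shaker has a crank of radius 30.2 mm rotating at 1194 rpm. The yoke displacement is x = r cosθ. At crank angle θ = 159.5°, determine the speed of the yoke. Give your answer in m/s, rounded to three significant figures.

1.32

ω = 125 rad/s (from 1194 rpm).
x = r cosθ ⇒ ẋ = −rω sinθ.
|v| = rω|sinθ| = 0.0302·125·|sin 159.5°| = 1.3224 m/s.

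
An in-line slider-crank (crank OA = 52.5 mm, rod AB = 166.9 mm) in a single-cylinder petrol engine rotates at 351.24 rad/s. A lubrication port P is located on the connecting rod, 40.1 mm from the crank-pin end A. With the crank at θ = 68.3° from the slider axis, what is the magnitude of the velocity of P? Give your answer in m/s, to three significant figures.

18.4

ω = 351.2 rad/s.  Crank-pin speed |V_A| = rω = 18.44 m/s, perpendicular to OA.
Rod angle: sinφ = −(r/L) sinθ ⇒ φ = -16.994°; ω_rod = −rω cosθ/√(L²−r²sin²θ) = -42.717 rad/s.
V_P = V_A + ω_rod × AP, with AP = 0.0401 m along the rod.
Components: V_Px = −rω sinθ − a·ω_rod·sinφ = -17.634 m/s;  V_Py = rω cosθ + a·ω_rod·cosφ = +5.18 m/s.
|V_P| = √(V_Px² + V_Py²) = 18.379 m/s.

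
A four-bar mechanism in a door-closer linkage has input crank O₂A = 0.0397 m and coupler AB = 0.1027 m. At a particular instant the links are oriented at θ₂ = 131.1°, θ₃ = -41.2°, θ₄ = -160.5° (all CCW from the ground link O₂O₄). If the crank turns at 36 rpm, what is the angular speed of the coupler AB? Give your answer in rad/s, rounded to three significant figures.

1.55

ω₂ = 3.77 rad/s (from 36 rpm).
Differentiating the loop-closure r₂e^{iθ₂}+r₃e^{iθ₃}=r₁+r₄e^{iθ₄} gives r₂ω₂e^{iθ₂}+r₃ω₃e^{iθ₃}=r₄ω₄e^{iθ₄}.
Eliminating the other unknown: ω₃ = r₂ω₂ sin(θ₄−θ₂) / [r₃ sin(θ₃−θ₄)].
Numerator sine = +0.92978; denominator sine = +0.87207.
Result = 0.0397·3.77·(+0.92978) / (0.1027·(+0.87207)) = +1.5537 rad/s; magnitude 1.5537 rad/s.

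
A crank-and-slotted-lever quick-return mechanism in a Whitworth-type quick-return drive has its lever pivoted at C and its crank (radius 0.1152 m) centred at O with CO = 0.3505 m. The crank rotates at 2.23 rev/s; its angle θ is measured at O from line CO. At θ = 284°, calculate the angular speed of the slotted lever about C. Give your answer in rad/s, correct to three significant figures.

2.07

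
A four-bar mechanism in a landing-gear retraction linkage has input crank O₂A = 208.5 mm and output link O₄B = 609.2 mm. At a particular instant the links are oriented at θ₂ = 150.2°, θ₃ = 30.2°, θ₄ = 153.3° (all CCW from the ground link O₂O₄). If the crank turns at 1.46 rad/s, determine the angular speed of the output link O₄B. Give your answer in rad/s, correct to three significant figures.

0.517

ω₂ = 1.46 rad/s
Differentiating the loop-closure r₂e^{iθ₂}+r₃e^{iθ₃}=r₁+r₄e^{iθ₄} gives r₂ω₂e^{iθ₂}+r₃ω₃e^{iθ₃}=r₄ω₄e^{iθ₄}.
Eliminating the other unknown: ω₄ = r₂ω₂ sin(θ₂−θ₃) / [r₄ sin(θ₄−θ₃)].
Numerator sine = +0.86603; denominator sine = +0.83772.
Result = 0.2085·1.46·(+0.86603) / (0.6092·(+0.83772)) = +0.51657 rad/s; magnitude 0.51657 rad/s.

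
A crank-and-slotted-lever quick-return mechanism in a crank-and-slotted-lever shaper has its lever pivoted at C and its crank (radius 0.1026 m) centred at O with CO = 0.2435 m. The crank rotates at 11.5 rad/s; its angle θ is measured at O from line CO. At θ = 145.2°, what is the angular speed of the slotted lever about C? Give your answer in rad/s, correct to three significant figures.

3.99

ω = 11.5 rad/s
Crank pin A relative to C: A = (d + r cosθ, r sinθ); lever angle φ = atan2(r sinθ, d + r cosθ).
Differentiating tanφ: φ̇ = rω(d cosθ + r)/(d² + r² + 2dr cosθ).
d² + r² + 2dr cosθ = |CA|² = 0.0287893 m²;  d cosθ + r = -0.09735 m.
|ω_lever| = |0.1026·11.5·-0.09735| / 0.0287893 = 3.9898 rad/s.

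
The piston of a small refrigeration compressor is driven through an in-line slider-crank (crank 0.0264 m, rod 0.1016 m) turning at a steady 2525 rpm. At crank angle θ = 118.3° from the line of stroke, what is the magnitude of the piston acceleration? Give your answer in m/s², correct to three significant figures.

ω = 2π·2525/60 = 264.4 rad/s
x(θ) = r cosθ + √(L² − r² sin²θ); with ω constant, a = ω²·d²x/dθ².
d²x/dθ² = −r cosθ − r²(cos2θ)/√u − r⁴ sin²2θ/(4u^{3/2}),  u = L² − r² sin²θ = 0.00978225 m².
Substituting r = 0.0264 m, L = 0.1016 m, θ = 118.3°: d²x/dθ² = +0.016308 m.
a = ω²·d²x/dθ² = (264.4)²·(+0.016308) = +1140.2 m/s²;  |a| = 1140.2 m/s².

1140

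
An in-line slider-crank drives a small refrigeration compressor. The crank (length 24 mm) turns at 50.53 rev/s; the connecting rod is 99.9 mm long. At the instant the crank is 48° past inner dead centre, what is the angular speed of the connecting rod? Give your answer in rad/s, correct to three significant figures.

ω = 317.5 rad/s (converted from 50.53 rev/s).
The rod makes angle φ with the slider axis where L sinφ = r sinθ; differentiating, L cosφ·φ̇ = r ω cosθ.
L cosφ = √(L² − r² sin²θ) = 0.098295 m.
|ω_rod| = r ω |cosθ| / √(L² − r² sin²θ) = 0.024·317.5·0.66913/0.098295 = 51.87 rad/s.

51.9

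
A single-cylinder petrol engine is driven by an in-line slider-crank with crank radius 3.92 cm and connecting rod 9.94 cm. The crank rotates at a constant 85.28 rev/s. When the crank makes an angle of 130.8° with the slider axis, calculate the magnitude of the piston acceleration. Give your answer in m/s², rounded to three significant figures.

ω = 2π·85.3 = 535.8 rad/s
x(θ) = r cosθ + √(L² − r² sin²θ); with ω constant, a = ω²·d²x/dθ².
d²x/dθ² = −r cosθ − r²(cos2θ)/√u − r⁴ sin²2θ/(4u^{3/2}),  u = L² − r² sin²θ = 0.0089998 m².
Substituting r = 0.0392 m, L = 0.0994 m, θ = 130.8°: d²x/dθ² = +0.027304 m.
a = ω²·d²x/dθ² = (535.8)²·(+0.027304) = +7839.3 m/s²;  |a| = 7839.3 m/s².

7840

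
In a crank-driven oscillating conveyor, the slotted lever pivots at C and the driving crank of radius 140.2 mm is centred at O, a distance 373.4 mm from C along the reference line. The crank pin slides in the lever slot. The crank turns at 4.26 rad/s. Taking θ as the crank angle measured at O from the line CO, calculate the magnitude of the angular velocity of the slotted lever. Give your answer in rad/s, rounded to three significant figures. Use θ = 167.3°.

2.35

ω = 4.26 rad/s
Crank pin A relative to C: A = (d + r cosθ, r sinθ); lever angle φ = atan2(r sinθ, d + r cosθ).
Differentiating tanφ: φ̇ = rω(d cosθ + r)/(d² + r² + 2dr cosθ).
d² + r² + 2dr cosθ = |CA|² = 0.0569438 m²;  d cosθ + r = -0.22406 m.
|ω_lever| = |0.1402·4.26·-0.22406| / 0.0569438 = 2.3501 rad/s.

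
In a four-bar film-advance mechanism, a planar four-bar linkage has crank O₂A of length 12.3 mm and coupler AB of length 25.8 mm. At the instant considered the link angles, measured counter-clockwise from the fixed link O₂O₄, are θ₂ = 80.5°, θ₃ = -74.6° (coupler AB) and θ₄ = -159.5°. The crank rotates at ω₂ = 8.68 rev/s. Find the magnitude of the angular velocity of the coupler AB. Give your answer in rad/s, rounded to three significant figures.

ω₂ = 54.54 rad/s (from 8.68 rev/s).
Differentiating the loop-closure r₂e^{iθ₂}+r₃e^{iθ₃}=r₁+r₄e^{iθ₄} gives r₂ω₂e^{iθ₂}+r₃ω₃e^{iθ₃}=r₄ω₄e^{iθ₄}.
Eliminating the other unknown: ω₃ = r₂ω₂ sin(θ₄−θ₂) / [r₃ sin(θ₃−θ₄)].
Numerator sine = +0.86603; denominator sine = +0.99604.
Result = 0.0123·54.54·(+0.86603) / (0.0258·(+0.99604)) = +22.607 rad/s; magnitude 22.607 rad/s.

22.6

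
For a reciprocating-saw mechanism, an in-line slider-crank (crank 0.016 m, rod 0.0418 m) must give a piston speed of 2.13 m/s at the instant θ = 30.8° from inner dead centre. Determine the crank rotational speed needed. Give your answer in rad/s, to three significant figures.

For an in-line slider-crank, |v_piston| = rω|sinθ|·[1 + r cosθ/√(L² − r² sin²θ)].
With r = 0.016 m, L = 0.0418 m, θ = 30.8°: the bracketed kinematic factor |dx/dθ| = 0.01094 m.
ω = v/|dx/dθ| = 2.13/0.01094 = 194.71 rad/s.

195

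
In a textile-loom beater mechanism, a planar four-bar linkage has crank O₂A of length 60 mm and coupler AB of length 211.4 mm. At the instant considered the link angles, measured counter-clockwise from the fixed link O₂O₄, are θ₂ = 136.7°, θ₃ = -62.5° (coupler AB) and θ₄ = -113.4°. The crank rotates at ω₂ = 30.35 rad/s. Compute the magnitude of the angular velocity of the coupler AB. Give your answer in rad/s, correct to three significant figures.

10.4

ω₂ = 30.35 rad/s
Differentiating the loop-closure r₂e^{iθ₂}+r₃e^{iθ₃}=r₁+r₄e^{iθ₄} gives r₂ω₂e^{iθ₂}+r₃ω₃e^{iθ₃}=r₄ω₄e^{iθ₄}.
Eliminating the other unknown: ω₃ = r₂ω₂ sin(θ₄−θ₂) / [r₃ sin(θ₃−θ₄)].
Numerator sine = +0.94029; denominator sine = +0.77605.
Result = 0.06·30.35·(+0.94029) / (0.2114·(+0.77605)) = +10.437 rad/s; magnitude 10.437 rad/s.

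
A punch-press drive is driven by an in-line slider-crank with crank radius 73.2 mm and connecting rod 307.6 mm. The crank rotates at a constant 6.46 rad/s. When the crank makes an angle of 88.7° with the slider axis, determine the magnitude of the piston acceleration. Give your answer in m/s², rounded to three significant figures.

ω = 6.46 rad/s
x(θ) = r cosθ + √(L² − r² sin²θ); with ω constant, a = ω²·d²x/dθ².
d²x/dθ² = −r cosθ − r²(cos2θ)/√u − r⁴ sin²2θ/(4u^{3/2}),  u = L² − r² sin²θ = 0.0892623 m².
Substituting r = 0.0732 m, L = 0.3076 m, θ = 88.7°: d²x/dθ² = +0.016255 m.
a = ω²·d²x/dθ² = (6.46)²·(+0.016255) = +0.67834 m/s²;  |a| = 0.67834 m/s².

0.678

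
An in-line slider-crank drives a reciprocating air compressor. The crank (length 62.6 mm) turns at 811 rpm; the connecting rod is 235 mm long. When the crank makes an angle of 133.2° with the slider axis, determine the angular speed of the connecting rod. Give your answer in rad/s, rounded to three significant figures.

15.8

ω = 84.93 rad/s (converted from 811 rpm).
The rod makes angle φ with the slider axis where L sinφ = r sinθ; differentiating, L cosφ·φ̇ = r ω cosθ.
L cosφ = √(L² − r² sin²θ) = 0.23053 m.
|ω_rod| = r ω |cosθ| / √(L² − r² sin²θ) = 0.0626·84.93·0.68455/0.23053 = 15.787 rad/s.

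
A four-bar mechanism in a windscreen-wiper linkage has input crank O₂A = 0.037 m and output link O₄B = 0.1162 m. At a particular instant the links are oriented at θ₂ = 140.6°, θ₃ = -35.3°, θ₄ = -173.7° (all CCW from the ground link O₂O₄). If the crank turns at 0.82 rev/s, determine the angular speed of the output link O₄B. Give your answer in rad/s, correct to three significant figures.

0.177

ω₂ = 5.152 rad/s (from 0.82 rev/s).
Differentiating the loop-closure r₂e^{iθ₂}+r₃e^{iθ₃}=r₁+r₄e^{iθ₄} gives r₂ω₂e^{iθ₂}+r₃ω₃e^{iθ₃}=r₄ω₄e^{iθ₄}.
Eliminating the other unknown: ω₄ = r₂ω₂ sin(θ₂−θ₃) / [r₄ sin(θ₄−θ₃)].
Numerator sine = +0.07150; denominator sine = -0.66393.
Result = 0.037·5.152·(+0.07150) / (0.1162·(-0.66393)) = -0.17667 rad/s; magnitude 0.17667 rad/s.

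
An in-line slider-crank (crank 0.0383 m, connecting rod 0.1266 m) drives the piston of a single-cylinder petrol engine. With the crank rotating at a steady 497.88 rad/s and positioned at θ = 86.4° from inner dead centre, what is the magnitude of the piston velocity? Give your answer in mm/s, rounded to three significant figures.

ω = 497.9 rad/s
For an in-line slider-crank, x = r cosθ + √(L² − r² sin²θ), so v = −rω sinθ·[1 + r cosθ/√(L² − r² sin²θ)].
With r = 0.0383 m, L = 0.1266 m, θ = 86.4°: √(L² − r² sin²θ) = 0.12069 m.
v = −0.0383·497.9·0.99803·[1 + 0.0383·0.06279/0.12069] = -19.41 m/s.
|v| = 19.41 m/s = 19410 mm/s.

19400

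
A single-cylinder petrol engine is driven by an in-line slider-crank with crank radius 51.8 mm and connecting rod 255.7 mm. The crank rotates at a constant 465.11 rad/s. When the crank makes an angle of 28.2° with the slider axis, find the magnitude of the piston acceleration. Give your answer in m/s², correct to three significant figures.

ω = 465.1 rad/s
x(θ) = r cosθ + √(L² − r² sin²θ); with ω constant, a = ω²·d²x/dθ².
d²x/dθ² = −r cosθ − r²(cos2θ)/√u − r⁴ sin²2θ/(4u^{3/2}),  u = L² − r² sin²θ = 0.0647833 m².
Substituting r = 0.0518 m, L = 0.2557 m, θ = 28.2°: d²x/dθ² = -0.051561 m.
a = ω²·d²x/dθ² = (465.1)²·(-0.051561) = -11154 m/s²;  |a| = 11154 m/s².

11200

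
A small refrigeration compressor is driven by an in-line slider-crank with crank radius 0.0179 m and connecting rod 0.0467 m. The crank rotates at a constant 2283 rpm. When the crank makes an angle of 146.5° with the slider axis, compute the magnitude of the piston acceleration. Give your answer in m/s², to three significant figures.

683

ω = 2π·2283/60 = 239.1 rad/s
x(θ) = r cosθ + √(L² − r² sin²θ); with ω constant, a = ω²·d²x/dθ².
d²x/dθ² = −r cosθ − r²(cos2θ)/√u − r⁴ sin²2θ/(4u^{3/2}),  u = L² − r² sin²θ = 0.00208328 m².
Substituting r = 0.0179 m, L = 0.0467 m, θ = 146.5°: d²x/dθ² = +0.011955 m.
a = ω²·d²x/dθ² = (239.1)²·(+0.011955) = +683.31 m/s²;  |a| = 683.31 m/s².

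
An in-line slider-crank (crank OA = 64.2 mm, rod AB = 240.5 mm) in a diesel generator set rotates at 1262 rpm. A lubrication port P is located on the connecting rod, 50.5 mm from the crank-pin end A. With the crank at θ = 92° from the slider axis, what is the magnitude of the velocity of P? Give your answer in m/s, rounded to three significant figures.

ω = 132.2 rad/s.  Crank-pin speed |V_A| = rω = 8.4844 m/s, perpendicular to OA.
Rod angle: sinφ = −(r/L) sinθ ⇒ φ = -15.473°; ω_rod = −rω cosθ/√(L²−r²sin²θ) = +1.2775 rad/s.
V_P = V_A + ω_rod × AP, with AP = 0.0505 m along the rod.
Components: V_Px = −rω sinθ − a·ω_rod·sinφ = -8.4621 m/s;  V_Py = rω cosθ + a·ω_rod·cosφ = -0.23393 m/s.
|V_P| = √(V_Px² + V_Py²) = 8.4653 m/s.

8.47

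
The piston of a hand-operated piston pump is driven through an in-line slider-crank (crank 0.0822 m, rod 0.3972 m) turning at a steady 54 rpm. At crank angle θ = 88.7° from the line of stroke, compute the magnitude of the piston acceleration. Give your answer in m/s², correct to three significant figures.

ω = 2π·54/60 = 5.655 rad/s
x(θ) = r cosθ + √(L² − r² sin²θ); with ω constant, a = ω²·d²x/dθ².
d²x/dθ² = −r cosθ − r²(cos2θ)/√u − r⁴ sin²2θ/(4u^{3/2}),  u = L² − r² sin²θ = 0.151014 m².
Substituting r = 0.0822 m, L = 0.3972 m, θ = 88.7°: d²x/dθ² = +0.015504 m.
a = ω²·d²x/dθ² = (5.655)²·(+0.015504) = +0.49579 m/s²;  |a| = 0.49579 m/s².

0.496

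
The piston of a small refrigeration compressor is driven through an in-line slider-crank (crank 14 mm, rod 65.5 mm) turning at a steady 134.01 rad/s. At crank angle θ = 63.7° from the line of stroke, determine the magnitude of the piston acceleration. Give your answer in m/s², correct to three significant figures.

ω = 134 rad/s
x(θ) = r cosθ + √(L² − r² sin²θ); with ω constant, a = ω²·d²x/dθ².
d²x/dθ² = −r cosθ − r²(cos2θ)/√u − r⁴ sin²2θ/(4u^{3/2}),  u = L² − r² sin²θ = 0.00413273 m².
Substituting r = 0.014 m, L = 0.0655 m, θ = 63.7°: d²x/dθ² = -0.004374 m.
a = ω²·d²x/dθ² = (134)²·(-0.004374) = -78.551 m/s²;  |a| = 78.551 m/s².

78.6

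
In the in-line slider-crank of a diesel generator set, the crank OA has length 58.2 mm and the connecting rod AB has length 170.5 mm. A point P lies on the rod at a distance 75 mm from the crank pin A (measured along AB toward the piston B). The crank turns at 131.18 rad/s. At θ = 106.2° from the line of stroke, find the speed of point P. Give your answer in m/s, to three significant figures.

ω = 131.2 rad/s.  Crank-pin speed |V_A| = rω = 7.6347 m/s, perpendicular to OA.
Rod angle: sinφ = −(r/L) sinθ ⇒ φ = -19.135°; ω_rod = −rω cosθ/√(L²−r²sin²θ) = +13.223 rad/s.
V_P = V_A + ω_rod × AP, with AP = 0.075 m along the rod.
Components: V_Px = −rω sinθ − a·ω_rod·sinφ = -7.0064 m/s;  V_Py = rω cosθ + a·ω_rod·cosφ = -1.1931 m/s.
|V_P| = √(V_Px² + V_Py²) = 7.1073 m/s.

7.11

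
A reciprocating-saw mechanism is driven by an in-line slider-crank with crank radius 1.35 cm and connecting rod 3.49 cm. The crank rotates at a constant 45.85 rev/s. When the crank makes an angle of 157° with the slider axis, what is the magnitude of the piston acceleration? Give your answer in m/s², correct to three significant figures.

718

ω = 2π·45.9 = 288.1 rad/s
x(θ) = r cosθ + √(L² − r² sin²θ); with ω constant, a = ω²·d²x/dθ².
d²x/dθ² = −r cosθ − r²(cos2θ)/√u − r⁴ sin²2θ/(4u^{3/2}),  u = L² − r² sin²θ = 0.00119019 m².
Substituting r = 0.0135 m, L = 0.0349 m, θ = 157°: d²x/dθ² = +0.0086525 m.
a = ω²·d²x/dθ² = (288.1)²·(+0.0086525) = +718.09 m/s²;  |a| = 718.09 m/s².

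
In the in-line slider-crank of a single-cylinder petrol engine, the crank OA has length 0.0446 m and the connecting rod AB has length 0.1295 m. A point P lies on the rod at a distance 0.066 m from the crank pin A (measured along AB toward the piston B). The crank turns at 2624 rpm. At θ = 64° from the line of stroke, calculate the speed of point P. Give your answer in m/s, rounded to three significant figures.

ω = 274.8 rad/s.  Crank-pin speed |V_A| = rω = 12.255 m/s, perpendicular to OA.
Rod angle: sinφ = −(r/L) sinθ ⇒ φ = -18.032°; ω_rod = −rω cosθ/√(L²−r²sin²θ) = -43.629 rad/s.
V_P = V_A + ω_rod × AP, with AP = 0.066 m along the rod.
Components: V_Px = −rω sinθ − a·ω_rod·sinφ = -11.906 m/s;  V_Py = rω cosθ + a·ω_rod·cosφ = +2.6343 m/s.
|V_P| = √(V_Px² + V_Py²) = 12.194 m/s.

12.2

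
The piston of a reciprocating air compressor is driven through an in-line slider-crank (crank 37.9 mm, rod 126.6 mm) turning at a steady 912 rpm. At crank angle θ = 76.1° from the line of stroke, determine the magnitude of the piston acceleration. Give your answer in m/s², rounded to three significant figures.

12.1

ω = 2π·912/60 = 95.5 rad/s
x(θ) = r cosθ + √(L² − r² sin²θ); with ω constant, a = ω²·d²x/dθ².
d²x/dθ² = −r cosθ − r²(cos2θ)/√u − r⁴ sin²2θ/(4u^{3/2}),  u = L² − r² sin²θ = 0.014674 m².
Substituting r = 0.0379 m, L = 0.1266 m, θ = 76.1°: d²x/dθ² = +0.0013214 m.
a = ω²·d²x/dθ² = (95.5)²·(+0.0013214) = +12.053 m/s²;  |a| = 12.053 m/s².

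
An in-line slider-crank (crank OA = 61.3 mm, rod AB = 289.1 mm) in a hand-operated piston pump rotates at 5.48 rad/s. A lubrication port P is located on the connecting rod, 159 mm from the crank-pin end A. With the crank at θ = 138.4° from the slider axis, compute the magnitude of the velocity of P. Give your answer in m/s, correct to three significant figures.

ω = 5.48 rad/s.  Crank-pin speed |V_A| = rω = 0.33592 m/s, perpendicular to OA.
Rod angle: sinφ = −(r/L) sinθ ⇒ φ = -8.093°; ω_rod = −rω cosθ/√(L²−r²sin²θ) = +0.87766 rad/s.
V_P = V_A + ω_rod × AP, with AP = 0.159 m along the rod.
Components: V_Px = −rω sinθ − a·ω_rod·sinφ = -0.20338 m/s;  V_Py = rω cosθ + a·ω_rod·cosφ = -0.11305 m/s.
|V_P| = √(V_Px² + V_Py²) = 0.23269 m/s.

0.233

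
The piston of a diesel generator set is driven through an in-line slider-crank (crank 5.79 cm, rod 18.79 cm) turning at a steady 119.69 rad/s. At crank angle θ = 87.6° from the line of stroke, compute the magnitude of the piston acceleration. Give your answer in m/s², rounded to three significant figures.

233

ω = 119.7 rad/s
x(θ) = r cosθ + √(L² − r² sin²θ); with ω constant, a = ω²·d²x/dθ².
d²x/dθ² = −r cosθ − r²(cos2θ)/√u − r⁴ sin²2θ/(4u^{3/2}),  u = L² − r² sin²θ = 0.0319599 m².
Substituting r = 0.0579 m, L = 0.1879 m, θ = 87.6°: d²x/dθ² = +0.016258 m.
a = ω²·d²x/dθ² = (119.7)²·(+0.016258) = +232.91 m/s²;  |a| = 232.91 m/s².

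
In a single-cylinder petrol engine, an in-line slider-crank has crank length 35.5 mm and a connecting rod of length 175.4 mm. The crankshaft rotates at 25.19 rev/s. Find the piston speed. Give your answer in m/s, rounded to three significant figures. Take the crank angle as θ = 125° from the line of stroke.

4.06

ω = 2π·25.2 = 158.3 rad/s
For an in-line slider-crank, x = r cosθ + √(L² − r² sin²θ), so v = −rω sinθ·[1 + r cosθ/√(L² − r² sin²θ)].
With r = 0.0355 m, L = 0.1754 m, θ = 125°: √(L² − r² sin²θ) = 0.17297 m.
v = −0.0355·158.3·0.81915·[1 + 0.0355·-0.57358/0.17297] = -4.0608 m/s.
|v| = 4.0608 m/s.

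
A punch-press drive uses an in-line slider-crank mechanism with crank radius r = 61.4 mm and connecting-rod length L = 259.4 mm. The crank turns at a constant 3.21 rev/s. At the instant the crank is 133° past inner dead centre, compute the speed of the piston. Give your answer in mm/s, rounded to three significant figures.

ω = 2π·3.21 = 20.17 rad/s
For an in-line slider-crank, x = r cosθ + √(L² − r² sin²θ), so v = −rω sinθ·[1 + r cosθ/√(L² − r² sin²θ)].
With r = 0.0614 m, L = 0.2594 m, θ = 133°: √(L² − r² sin²θ) = 0.25548 m.
v = −0.0614·20.17·0.73135·[1 + 0.0614·-0.68200/0.25548] = -0.75725 m/s.
|v| = 0.75725 m/s = 757.25 mm/s.

757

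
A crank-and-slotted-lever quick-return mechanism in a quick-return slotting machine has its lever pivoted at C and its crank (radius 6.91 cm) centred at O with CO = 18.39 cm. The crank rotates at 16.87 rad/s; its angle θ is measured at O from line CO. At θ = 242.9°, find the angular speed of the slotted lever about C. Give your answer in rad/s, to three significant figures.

0.633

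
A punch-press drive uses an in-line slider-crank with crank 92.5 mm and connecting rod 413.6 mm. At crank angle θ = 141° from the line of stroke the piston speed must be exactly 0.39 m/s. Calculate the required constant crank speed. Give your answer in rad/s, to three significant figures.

For an in-line slider-crank, |v_piston| = rω|sinθ|·[1 + r cosθ/√(L² − r² sin²θ)].
With r = 0.0925 m, L = 0.4136 m, θ = 141°: the bracketed kinematic factor |dx/dθ| = 0.047993 m.
ω = v/|dx/dθ| = 0.39/0.047993 = 8.1262 rad/s.

8.13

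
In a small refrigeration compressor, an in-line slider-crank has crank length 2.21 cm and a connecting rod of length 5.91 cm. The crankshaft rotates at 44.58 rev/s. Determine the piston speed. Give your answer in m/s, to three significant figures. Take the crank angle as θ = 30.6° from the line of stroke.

4.18

ω = 2π·44.6 = 280.1 rad/s
For an in-line slider-crank, x = r cosθ + √(L² − r² sin²θ), so v = −rω sinθ·[1 + r cosθ/√(L² − r² sin²θ)].
With r = 0.0221 m, L = 0.0591 m, θ = 30.6°: √(L² − r² sin²θ) = 0.058019 m.
v = −0.0221·280.1·0.50904·[1 + 0.0221·0.86074/0.058019] = -4.1843 m/s.
|v| = 4.1843 m/s.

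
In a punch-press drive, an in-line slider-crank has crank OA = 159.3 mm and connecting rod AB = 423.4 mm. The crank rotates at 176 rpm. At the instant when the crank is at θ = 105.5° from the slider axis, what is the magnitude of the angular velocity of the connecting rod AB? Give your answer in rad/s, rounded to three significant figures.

ω = 18.43 rad/s (converted from 176 rpm).
The rod makes angle φ with the slider axis where L sinφ = r sinθ; differentiating, L cosφ·φ̇ = r ω cosθ.
L cosφ = √(L² − r² sin²θ) = 0.39459 m.
|ω_rod| = r ω |cosθ| / √(L² − r² sin²θ) = 0.1593·18.43·0.26724/0.39459 = 1.9884 rad/s.

1.99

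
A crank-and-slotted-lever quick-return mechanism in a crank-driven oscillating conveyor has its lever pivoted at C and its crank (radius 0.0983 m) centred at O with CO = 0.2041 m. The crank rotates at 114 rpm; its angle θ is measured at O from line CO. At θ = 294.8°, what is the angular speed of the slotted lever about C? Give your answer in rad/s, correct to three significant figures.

3.17

ω = 11.94 rad/s (from 114 rpm).
Crank pin A relative to C: A = (d + r cosθ, r sinθ); lever angle φ = atan2(r sinθ, d + r cosθ).
Differentiating tanφ: φ̇ = rω(d cosθ + r)/(d² + r² + 2dr cosθ).
d² + r² + 2dr cosθ = |CA|² = 0.0681507 m²;  d cosθ + r = +0.18391 m.
|ω_lever| = |0.0983·11.94·+0.18391| / 0.0681507 = 3.1668 rad/s.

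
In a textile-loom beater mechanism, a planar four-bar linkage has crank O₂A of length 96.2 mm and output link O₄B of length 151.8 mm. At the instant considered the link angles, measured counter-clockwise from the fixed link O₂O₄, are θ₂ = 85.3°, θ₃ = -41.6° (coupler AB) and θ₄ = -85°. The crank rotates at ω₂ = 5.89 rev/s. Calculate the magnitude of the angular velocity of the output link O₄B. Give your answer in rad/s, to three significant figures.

27.3

ω₂ = 37.01 rad/s (from 5.89 rev/s).
Differentiating the loop-closure r₂e^{iθ₂}+r₃e^{iθ₃}=r₁+r₄e^{iθ₄} gives r₂ω₂e^{iθ₂}+r₃ω₃e^{iθ₃}=r₄ω₄e^{iθ₄}.
Eliminating the other unknown: ω₄ = r₂ω₂ sin(θ₂−θ₃) / [r₄ sin(θ₄−θ₃)].
Numerator sine = +0.79968; denominator sine = -0.68709.
Result = 0.0962·37.01·(+0.79968) / (0.1518·(-0.68709)) = -27.296 rad/s; magnitude 27.296 rad/s.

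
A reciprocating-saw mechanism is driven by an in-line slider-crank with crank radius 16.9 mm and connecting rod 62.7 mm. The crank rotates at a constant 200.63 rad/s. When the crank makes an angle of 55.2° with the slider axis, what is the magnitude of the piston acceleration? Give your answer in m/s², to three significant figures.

ω = 200.6 rad/s
x(θ) = r cosθ + √(L² − r² sin²θ); with ω constant, a = ω²·d²x/dθ².
d²x/dθ² = −r cosθ − r²(cos2θ)/√u − r⁴ sin²2θ/(4u^{3/2}),  u = L² − r² sin²θ = 0.00373871 m².
Substituting r = 0.0169 m, L = 0.0627 m, θ = 55.2°: d²x/dθ² = -0.0080952 m.
a = ω²·d²x/dθ² = (200.6)²·(-0.0080952) = -325.85 m/s²;  |a| = 325.85 m/s².

326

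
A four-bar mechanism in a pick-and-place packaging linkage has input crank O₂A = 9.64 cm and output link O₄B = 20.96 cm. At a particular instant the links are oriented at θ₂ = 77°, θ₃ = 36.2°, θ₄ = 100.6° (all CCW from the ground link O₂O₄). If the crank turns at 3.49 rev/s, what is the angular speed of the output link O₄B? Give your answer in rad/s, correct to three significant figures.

ω₂ = 21.93 rad/s (from 3.49 rev/s).
Differentiating the loop-closure r₂e^{iθ₂}+r₃e^{iθ₃}=r₁+r₄e^{iθ₄} gives r₂ω₂e^{iθ₂}+r₃ω₃e^{iθ₃}=r₄ω₄e^{iθ₄}.
Eliminating the other unknown: ω₄ = r₂ω₂ sin(θ₂−θ₃) / [r₄ sin(θ₄−θ₃)].
Numerator sine = +0.65342; denominator sine = +0.90183.
Result = 0.0964·21.93·(+0.65342) / (0.2096·(+0.90183)) = +7.3073 rad/s; magnitude 7.3073 rad/s.

7.31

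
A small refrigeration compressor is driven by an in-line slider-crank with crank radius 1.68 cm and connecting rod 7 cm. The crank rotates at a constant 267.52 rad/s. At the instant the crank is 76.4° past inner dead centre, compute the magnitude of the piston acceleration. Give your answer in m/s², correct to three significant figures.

ω = 267.5 rad/s
x(θ) = r cosθ + √(L² − r² sin²θ); with ω constant, a = ω²·d²x/dθ².
d²x/dθ² = −r cosθ − r²(cos2θ)/√u − r⁴ sin²2θ/(4u^{3/2}),  u = L² − r² sin²θ = 0.00463337 m².
Substituting r = 0.0168 m, L = 0.07 m, θ = 76.4°: d²x/dθ² = -0.00027571 m.
a = ω²·d²x/dθ² = (267.5)²·(-0.00027571) = -19.732 m/s²;  |a| = 19.732 m/s².

19.7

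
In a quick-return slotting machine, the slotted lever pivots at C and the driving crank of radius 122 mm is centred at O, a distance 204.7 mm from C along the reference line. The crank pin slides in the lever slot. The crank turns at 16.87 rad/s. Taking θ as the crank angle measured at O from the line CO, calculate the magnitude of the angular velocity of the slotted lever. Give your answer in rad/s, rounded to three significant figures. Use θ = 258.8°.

3.59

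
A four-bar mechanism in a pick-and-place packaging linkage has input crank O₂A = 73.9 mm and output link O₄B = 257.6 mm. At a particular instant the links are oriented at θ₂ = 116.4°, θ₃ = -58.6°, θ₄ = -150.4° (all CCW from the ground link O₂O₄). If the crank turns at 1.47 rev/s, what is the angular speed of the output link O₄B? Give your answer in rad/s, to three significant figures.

ω₂ = 9.236 rad/s (from 1.47 rev/s).
Differentiating the loop-closure r₂e^{iθ₂}+r₃e^{iθ₃}=r₁+r₄e^{iθ₄} gives r₂ω₂e^{iθ₂}+r₃ω₃e^{iθ₃}=r₄ω₄e^{iθ₄}.
Eliminating the other unknown: ω₄ = r₂ω₂ sin(θ₂−θ₃) / [r₄ sin(θ₄−θ₃)].
Numerator sine = +0.08716; denominator sine = -0.99951.
Result = 0.0739·9.236·(+0.08716) / (0.2576·(-0.99951)) = -0.23105 rad/s; magnitude 0.23105 rad/s.

0.231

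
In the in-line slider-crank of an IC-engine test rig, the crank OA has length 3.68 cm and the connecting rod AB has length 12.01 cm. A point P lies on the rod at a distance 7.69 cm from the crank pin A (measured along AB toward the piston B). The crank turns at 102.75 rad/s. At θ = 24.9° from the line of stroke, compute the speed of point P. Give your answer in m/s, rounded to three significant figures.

ω = 102.8 rad/s.  Crank-pin speed |V_A| = rω = 3.7812 m/s, perpendicular to OA.
Rod angle: sinφ = −(r/L) sinθ ⇒ φ = -7.412°; ω_rod = −rω cosθ/√(L²−r²sin²θ) = -28.798 rad/s.
V_P = V_A + ω_rod × AP, with AP = 0.0769 m along the rod.
Components: V_Px = −rω sinθ − a·ω_rod·sinφ = -1.8777 m/s;  V_Py = rω cosθ + a·ω_rod·cosφ = +1.2337 m/s.
|V_P| = √(V_Px² + V_Py²) = 2.2467 m/s.

2.25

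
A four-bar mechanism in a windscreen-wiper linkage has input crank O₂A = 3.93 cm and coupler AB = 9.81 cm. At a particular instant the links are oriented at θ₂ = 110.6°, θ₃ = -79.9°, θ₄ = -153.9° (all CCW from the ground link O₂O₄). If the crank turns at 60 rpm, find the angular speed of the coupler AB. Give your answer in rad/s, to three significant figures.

2.61

ω₂ = 6.283 rad/s (from 60 rpm).
Differentiating the loop-closure r₂e^{iθ₂}+r₃e^{iθ₃}=r₁+r₄e^{iθ₄} gives r₂ω₂e^{iθ₂}+r₃ω₃e^{iθ₃}=r₄ω₄e^{iθ₄}.
Eliminating the other unknown: ω₃ = r₂ω₂ sin(θ₄−θ₂) / [r₃ sin(θ₃−θ₄)].
Numerator sine = +0.99540; denominator sine = +0.96126.
Result = 0.0393·6.283·(+0.99540) / (0.0981·(+0.96126)) = +2.6065 rad/s; magnitude 2.6065 rad/s.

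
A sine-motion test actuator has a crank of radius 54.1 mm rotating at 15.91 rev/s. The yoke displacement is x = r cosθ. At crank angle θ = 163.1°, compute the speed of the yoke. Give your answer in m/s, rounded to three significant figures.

1.57

ω = 99.97 rad/s (from 15.91 rev/s).
x = r cosθ ⇒ ẋ = −rω sinθ.
|v| = rω|sinθ| = 0.0541·99.97·|sin 163.1°| = 1.5722 m/s.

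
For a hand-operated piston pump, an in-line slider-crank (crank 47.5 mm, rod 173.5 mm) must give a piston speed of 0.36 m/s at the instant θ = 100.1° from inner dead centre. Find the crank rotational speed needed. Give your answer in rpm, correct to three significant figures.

77.4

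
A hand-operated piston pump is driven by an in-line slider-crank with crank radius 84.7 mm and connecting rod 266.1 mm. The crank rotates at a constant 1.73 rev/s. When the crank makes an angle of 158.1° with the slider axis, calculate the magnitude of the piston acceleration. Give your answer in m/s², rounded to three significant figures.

6.93

ω = 2π·1.73 = 10.87 rad/s
x(θ) = r cosθ + √(L² − r² sin²θ); with ω constant, a = ω²·d²x/dθ².
d²x/dθ² = −r cosθ − r²(cos2θ)/√u − r⁴ sin²2θ/(4u^{3/2}),  u = L² − r² sin²θ = 0.0698112 m².
Substituting r = 0.0847 m, L = 0.2661 m, θ = 158.1°: d²x/dθ² = +0.058656 m.
a = ω²·d²x/dθ² = (10.87)²·(+0.058656) = +6.9305 m/s²;  |a| = 6.9305 m/s².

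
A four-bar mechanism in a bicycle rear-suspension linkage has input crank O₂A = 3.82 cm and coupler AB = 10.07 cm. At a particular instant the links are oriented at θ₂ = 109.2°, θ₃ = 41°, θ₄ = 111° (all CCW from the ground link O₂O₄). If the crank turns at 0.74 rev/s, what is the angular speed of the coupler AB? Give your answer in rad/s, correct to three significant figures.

ω₂ = 4.65 rad/s (from 0.74 rev/s).
Differentiating the loop-closure r₂e^{iθ₂}+r₃e^{iθ₃}=r₁+r₄e^{iθ₄} gives r₂ω₂e^{iθ₂}+r₃ω₃e^{iθ₃}=r₄ω₄e^{iθ₄}.
Eliminating the other unknown: ω₃ = r₂ω₂ sin(θ₄−θ₂) / [r₃ sin(θ₃−θ₄)].
Numerator sine = +0.03141; denominator sine = -0.93969.
Result = 0.0382·4.65·(+0.03141) / (0.1007·(-0.93969)) = -0.058957 rad/s; magnitude 0.058957 rad/s.

0.0590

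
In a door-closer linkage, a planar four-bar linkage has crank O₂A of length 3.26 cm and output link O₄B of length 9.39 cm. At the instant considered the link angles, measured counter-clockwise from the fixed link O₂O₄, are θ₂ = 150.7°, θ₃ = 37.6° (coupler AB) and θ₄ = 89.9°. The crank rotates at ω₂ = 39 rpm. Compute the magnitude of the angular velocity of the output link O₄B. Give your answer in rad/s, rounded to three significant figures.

1.65

ω₂ = 4.084 rad/s (from 39 rpm).
Differentiating the loop-closure r₂e^{iθ₂}+r₃e^{iθ₃}=r₁+r₄e^{iθ₄} gives r₂ω₂e^{iθ₂}+r₃ω₃e^{iθ₃}=r₄ω₄e^{iθ₄}.
Eliminating the other unknown: ω₄ = r₂ω₂ sin(θ₂−θ₃) / [r₄ sin(θ₄−θ₃)].
Numerator sine = +0.91982; denominator sine = +0.79122.
Result = 0.0326·4.084·(+0.91982) / (0.0939·(+0.79122)) = +1.6484 rad/s; magnitude 1.6484 rad/s.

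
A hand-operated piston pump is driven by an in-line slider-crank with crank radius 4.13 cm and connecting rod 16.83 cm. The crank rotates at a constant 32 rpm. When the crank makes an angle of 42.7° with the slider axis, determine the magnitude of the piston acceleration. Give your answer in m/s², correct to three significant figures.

0.352

ω = 2π·32/60 = 3.351 rad/s
x(θ) = r cosθ + √(L² − r² sin²θ); with ω constant, a = ω²·d²x/dθ².
d²x/dθ² = −r cosθ − r²(cos2θ)/√u − r⁴ sin²2θ/(4u^{3/2}),  u = L² − r² sin²θ = 0.0275404 m².
Substituting r = 0.0413 m, L = 0.1683 m, θ = 42.7°: d²x/dθ² = -0.031334 m.
a = ω²·d²x/dθ² = (3.351)²·(-0.031334) = -0.35187 m/s²;  |a| = 0.35187 m/s².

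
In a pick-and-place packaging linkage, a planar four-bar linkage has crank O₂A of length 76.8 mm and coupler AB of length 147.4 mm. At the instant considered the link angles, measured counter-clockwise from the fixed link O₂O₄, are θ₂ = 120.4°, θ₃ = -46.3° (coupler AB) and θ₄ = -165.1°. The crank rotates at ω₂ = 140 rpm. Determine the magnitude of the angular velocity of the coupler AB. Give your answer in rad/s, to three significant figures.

8.40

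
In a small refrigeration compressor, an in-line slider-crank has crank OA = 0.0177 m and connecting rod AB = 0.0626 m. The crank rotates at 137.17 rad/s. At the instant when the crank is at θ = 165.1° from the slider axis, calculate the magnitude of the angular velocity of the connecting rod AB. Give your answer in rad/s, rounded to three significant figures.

ω = 137.2 rad/s
The rod makes angle φ with the slider axis where L sinφ = r sinθ; differentiating, L cosφ·φ̇ = r ω cosθ.
L cosφ = √(L² − r² sin²θ) = 0.062434 m.
|ω_rod| = r ω |cosθ| / √(L² − r² sin²θ) = 0.0177·137.2·0.96638/0.062434 = 37.58 rad/s.

37.6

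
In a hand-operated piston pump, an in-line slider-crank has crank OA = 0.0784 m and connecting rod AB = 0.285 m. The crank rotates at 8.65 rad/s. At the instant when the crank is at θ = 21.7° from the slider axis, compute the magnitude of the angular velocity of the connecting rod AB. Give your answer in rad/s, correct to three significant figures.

ω = 8.65 rad/s
The rod makes angle φ with the slider axis where L sinφ = r sinθ; differentiating, L cosφ·φ̇ = r ω cosθ.
L cosφ = √(L² − r² sin²θ) = 0.28352 m.
|ω_rod| = r ω |cosθ| / √(L² − r² sin²θ) = 0.0784·8.65·0.92913/0.28352 = 2.2224 rad/s.

2.22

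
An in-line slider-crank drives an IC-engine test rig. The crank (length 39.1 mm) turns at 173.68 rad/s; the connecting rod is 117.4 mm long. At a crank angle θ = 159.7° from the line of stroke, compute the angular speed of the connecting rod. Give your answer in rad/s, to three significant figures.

54.6

ω = 173.7 rad/s
The rod makes angle φ with the slider axis where L sinφ = r sinθ; differentiating, L cosφ·φ̇ = r ω cosθ.
L cosφ = √(L² − r² sin²θ) = 0.11661 m.
|ω_rod| = r ω |cosθ| / √(L² − r² sin²θ) = 0.0391·173.7·0.93789/0.11661 = 54.617 rad/s.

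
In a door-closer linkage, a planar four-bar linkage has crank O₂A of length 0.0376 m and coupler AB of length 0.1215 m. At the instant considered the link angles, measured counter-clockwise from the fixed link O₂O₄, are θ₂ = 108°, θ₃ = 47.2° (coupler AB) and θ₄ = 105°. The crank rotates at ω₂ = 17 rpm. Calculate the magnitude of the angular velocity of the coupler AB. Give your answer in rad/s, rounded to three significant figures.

0.0341

ω₂ = 1.78 rad/s (from 17 rpm).
Differentiating the loop-closure r₂e^{iθ₂}+r₃e^{iθ₃}=r₁+r₄e^{iθ₄} gives r₂ω₂e^{iθ₂}+r₃ω₃e^{iθ₃}=r₄ω₄e^{iθ₄}.
Eliminating the other unknown: ω₃ = r₂ω₂ sin(θ₄−θ₂) / [r₃ sin(θ₃−θ₄)].
Numerator sine = -0.05234; denominator sine = -0.84619.
Result = 0.0376·1.78·(-0.05234) / (0.1215·(-0.84619)) = +0.034074 rad/s; magnitude 0.034074 rad/s.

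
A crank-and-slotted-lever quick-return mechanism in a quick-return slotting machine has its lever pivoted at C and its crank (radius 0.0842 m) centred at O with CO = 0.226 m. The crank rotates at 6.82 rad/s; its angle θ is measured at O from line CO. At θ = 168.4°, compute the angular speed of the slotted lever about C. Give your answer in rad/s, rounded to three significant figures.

ω = 6.82 rad/s
Crank pin A relative to C: A = (d + r cosθ, r sinθ); lever angle φ = atan2(r sinθ, d + r cosθ).
Differentiating tanφ: φ̇ = rω(d cosθ + r)/(d² + r² + 2dr cosθ).
d² + r² + 2dr cosθ = |CA|² = 0.0208846 m²;  d cosθ + r = -0.13718 m.
|ω_lever| = |0.0842·6.82·-0.13718| / 0.0208846 = 3.772 rad/s.

3.77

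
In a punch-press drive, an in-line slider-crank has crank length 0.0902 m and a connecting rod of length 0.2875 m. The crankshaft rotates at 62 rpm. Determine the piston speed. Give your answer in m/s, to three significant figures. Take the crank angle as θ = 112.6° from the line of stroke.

0.473

ω = 2π·62/60 = 6.493 rad/s
For an in-line slider-crank, x = r cosθ + √(L² − r² sin²θ), so v = −rω sinθ·[1 + r cosθ/√(L² − r² sin²θ)].
With r = 0.0902 m, L = 0.2875 m, θ = 112.6°: √(L² − r² sin²θ) = 0.27518 m.
v = −0.0902·6.493·0.92321·[1 + 0.0902·-0.38430/0.27518] = -0.47256 m/s.
|v| = 0.47256 m/s.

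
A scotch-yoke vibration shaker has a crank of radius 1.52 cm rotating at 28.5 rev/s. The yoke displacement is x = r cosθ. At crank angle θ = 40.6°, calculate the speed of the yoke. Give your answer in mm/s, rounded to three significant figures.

ω = 179.1 rad/s (from 28.5 rev/s).
x = r cosθ ⇒ ẋ = −rω sinθ.
|v| = rω|sinθ| = 0.0152·179.1·|sin 40.6°| = 1.7713 m/s = 1771.3 mm/s.

1770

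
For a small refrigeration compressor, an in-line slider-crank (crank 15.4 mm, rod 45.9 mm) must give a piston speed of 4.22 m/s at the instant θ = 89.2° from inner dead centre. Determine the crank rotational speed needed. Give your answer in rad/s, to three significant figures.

For an in-line slider-crank, |v_piston| = rω|sinθ|·[1 + r cosθ/√(L² − r² sin²θ)].
With r = 0.0154 m, L = 0.0459 m, θ = 89.2°: the bracketed kinematic factor |dx/dθ| = 0.015475 m.
ω = v/|dx/dθ| = 4.22/0.015475 = 272.7 rad/s.

273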